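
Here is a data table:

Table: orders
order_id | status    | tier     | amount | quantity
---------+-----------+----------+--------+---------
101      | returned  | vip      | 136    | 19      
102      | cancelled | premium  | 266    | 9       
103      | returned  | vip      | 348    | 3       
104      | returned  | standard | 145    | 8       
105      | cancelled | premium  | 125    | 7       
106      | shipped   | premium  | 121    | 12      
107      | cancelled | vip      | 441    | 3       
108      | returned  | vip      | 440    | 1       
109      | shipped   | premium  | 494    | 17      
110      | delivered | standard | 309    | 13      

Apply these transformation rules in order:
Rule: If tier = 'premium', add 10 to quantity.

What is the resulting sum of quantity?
132

Step 1: Count records where tier = 'premium': 4
Step 2: Total bonus added: 4 × 10 = 40
Step 3: Original sum of quantity: 92
Step 4: Final sum = 92 + 40 = 132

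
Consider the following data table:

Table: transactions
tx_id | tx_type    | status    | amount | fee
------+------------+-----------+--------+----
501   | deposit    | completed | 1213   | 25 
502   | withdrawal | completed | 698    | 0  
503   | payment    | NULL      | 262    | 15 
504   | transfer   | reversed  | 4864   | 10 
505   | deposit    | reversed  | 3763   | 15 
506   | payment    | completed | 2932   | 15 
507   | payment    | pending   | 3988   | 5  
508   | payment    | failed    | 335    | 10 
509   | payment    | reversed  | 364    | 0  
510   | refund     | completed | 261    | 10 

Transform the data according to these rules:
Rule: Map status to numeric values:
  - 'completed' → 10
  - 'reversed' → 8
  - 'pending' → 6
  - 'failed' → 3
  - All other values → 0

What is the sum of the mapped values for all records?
73

Step 1: Apply mapping to each record
Step 2: Count by status:
  'completed': 4 records × 10 = 40
  'reversed': 3 records × 8 = 24
  'pending': 1 records × 6 = 6
  'failed': 1 records × 3 = 3
Step 3: Sum all mapped values = 73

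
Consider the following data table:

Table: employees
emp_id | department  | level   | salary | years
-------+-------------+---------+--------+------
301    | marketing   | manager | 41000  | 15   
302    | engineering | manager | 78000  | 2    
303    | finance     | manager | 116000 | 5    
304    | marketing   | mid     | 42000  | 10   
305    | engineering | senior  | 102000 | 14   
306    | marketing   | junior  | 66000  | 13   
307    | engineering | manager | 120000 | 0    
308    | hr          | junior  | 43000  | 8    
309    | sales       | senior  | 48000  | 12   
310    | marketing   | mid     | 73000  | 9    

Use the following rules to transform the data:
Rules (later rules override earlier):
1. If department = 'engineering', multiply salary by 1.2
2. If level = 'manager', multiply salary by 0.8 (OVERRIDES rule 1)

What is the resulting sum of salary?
678400.0

Step 1: Rule 2 takes priority for records with level = 'manager'
  - 4 records: 355000 × 0.8 = 284000.0
Step 2: Rule 1 applies to remaining records with department = 'engineering'
  - 1 records: 102000 × 1.2 = 122400.0
Step 3: Other records unchanged: 272000
Step 4: Final sum = 284000.0 + 122400.0 + 272000 = 678400.0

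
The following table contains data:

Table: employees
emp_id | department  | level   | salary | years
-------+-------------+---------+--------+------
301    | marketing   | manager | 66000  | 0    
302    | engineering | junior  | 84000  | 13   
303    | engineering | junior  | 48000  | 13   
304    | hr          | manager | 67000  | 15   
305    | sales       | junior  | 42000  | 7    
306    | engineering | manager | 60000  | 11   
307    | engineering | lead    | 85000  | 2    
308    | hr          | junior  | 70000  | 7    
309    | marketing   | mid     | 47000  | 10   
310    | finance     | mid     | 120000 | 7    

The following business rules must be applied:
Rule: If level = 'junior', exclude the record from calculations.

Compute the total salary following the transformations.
445000

Step 1: Identify records where level = 'junior'
Step 2: The excluded records sum to 244000
Step 3: Original total salary = 689000
Step 4: Remaining total = 689000 - 244000 = 445000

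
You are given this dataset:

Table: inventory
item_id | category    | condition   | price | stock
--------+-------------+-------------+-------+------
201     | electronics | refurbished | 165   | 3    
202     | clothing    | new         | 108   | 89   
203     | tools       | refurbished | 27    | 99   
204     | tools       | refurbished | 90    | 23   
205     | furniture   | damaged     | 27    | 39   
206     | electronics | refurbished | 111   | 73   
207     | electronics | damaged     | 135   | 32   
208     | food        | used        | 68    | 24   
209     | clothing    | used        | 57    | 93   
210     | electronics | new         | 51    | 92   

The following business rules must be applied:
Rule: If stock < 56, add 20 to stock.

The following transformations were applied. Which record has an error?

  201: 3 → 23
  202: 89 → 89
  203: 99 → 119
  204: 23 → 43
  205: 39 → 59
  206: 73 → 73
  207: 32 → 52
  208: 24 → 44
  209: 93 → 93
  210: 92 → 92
Record 203 has an error. The correct transformed value should be 99, not 119.

Step 1: Check each record against the rule
Step 2: Record 203 has stock = 99
Step 3: Since 99 >= 56, the bonus should not have been applied
Step 4: Correct value = 99, but claimed value = 119
Conclusion: Record 203 has the error.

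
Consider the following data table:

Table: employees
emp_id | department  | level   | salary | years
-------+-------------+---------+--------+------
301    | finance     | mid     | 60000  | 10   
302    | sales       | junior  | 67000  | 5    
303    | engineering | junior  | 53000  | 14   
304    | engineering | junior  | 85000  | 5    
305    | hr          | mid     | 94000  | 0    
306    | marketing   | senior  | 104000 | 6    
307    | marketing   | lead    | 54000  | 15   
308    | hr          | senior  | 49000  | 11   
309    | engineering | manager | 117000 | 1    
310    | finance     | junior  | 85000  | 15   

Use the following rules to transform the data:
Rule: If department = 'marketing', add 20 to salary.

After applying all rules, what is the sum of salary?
768040

Step 1: Count records where department = 'marketing': 2
Step 2: Total bonus added: 2 × 20 = 40
Step 3: Original sum of salary: 768000
Step 4: Final sum = 768000 + 40 = 768040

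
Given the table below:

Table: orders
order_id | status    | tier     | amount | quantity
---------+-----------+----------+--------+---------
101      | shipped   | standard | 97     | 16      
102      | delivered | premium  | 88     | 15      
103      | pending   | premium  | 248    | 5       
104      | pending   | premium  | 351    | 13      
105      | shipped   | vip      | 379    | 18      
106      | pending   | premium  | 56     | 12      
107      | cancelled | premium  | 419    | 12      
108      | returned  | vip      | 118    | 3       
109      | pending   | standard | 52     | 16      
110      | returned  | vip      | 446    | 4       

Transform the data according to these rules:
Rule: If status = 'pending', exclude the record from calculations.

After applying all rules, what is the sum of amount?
1547

Step 1: Identify records where status = 'pending'
Step 2: The excluded records sum to 707
Step 3: Original total amount = 2254
Step 4: Remaining total = 2254 - 707 = 1547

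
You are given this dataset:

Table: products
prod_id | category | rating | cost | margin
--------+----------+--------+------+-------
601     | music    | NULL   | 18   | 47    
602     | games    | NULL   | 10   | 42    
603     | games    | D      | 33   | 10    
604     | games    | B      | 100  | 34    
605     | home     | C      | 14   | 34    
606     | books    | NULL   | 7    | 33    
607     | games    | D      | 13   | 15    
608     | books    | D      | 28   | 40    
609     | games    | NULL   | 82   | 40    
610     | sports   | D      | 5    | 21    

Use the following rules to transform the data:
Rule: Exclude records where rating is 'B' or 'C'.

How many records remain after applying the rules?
8

Step 1: Count records to exclude
  - 1 (B) + 1 (C) = 2 records
Step 2: Total records: 10
Step 3: Remaining = 10 - 2 = 8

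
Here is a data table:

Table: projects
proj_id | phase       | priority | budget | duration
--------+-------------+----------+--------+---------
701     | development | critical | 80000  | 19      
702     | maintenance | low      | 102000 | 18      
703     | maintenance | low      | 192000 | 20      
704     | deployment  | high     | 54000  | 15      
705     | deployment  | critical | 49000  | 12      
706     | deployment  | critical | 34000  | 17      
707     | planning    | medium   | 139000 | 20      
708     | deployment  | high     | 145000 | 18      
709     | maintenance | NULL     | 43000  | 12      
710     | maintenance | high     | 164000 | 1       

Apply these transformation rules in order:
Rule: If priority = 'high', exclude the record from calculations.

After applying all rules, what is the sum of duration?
118

Step 1: Identify records where priority = 'high'
Step 2: The excluded records sum to 34
Step 3: Original total duration = 152
Step 4: Remaining total = 152 - 34 = 118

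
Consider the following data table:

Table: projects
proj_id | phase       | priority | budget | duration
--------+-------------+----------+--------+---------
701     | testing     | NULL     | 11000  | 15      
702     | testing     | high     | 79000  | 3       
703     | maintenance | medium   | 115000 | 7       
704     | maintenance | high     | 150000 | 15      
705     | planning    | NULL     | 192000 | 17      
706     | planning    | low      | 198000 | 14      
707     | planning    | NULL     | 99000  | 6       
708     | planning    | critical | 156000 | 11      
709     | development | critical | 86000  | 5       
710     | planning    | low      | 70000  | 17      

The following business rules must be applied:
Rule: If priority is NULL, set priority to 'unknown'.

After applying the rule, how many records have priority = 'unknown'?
3

Step 1: Count records where priority IS NULL
Step 2: Found 3 records with NULL priority
Step 3: These records will have priority set to 'unknown'
Step 4: Records already having priority = 'unknown': 0
Step 5: Answer: 3 + 0 = 3 records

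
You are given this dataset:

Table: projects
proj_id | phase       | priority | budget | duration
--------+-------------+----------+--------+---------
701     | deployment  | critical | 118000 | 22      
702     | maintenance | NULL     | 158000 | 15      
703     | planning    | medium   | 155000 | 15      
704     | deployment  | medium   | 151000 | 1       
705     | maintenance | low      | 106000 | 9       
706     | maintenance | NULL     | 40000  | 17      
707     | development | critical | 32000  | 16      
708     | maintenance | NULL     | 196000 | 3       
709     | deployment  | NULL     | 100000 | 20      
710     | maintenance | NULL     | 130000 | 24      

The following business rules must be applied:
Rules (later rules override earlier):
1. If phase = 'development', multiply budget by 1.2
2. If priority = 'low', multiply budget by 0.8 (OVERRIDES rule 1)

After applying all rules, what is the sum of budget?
1171200.0

Step 1: Rule 2 takes priority for records with priority = 'low'
  - 1 records: 106000 × 0.8 = 84800.0
Step 2: Rule 1 applies to remaining records with phase = 'development'
  - 1 records: 32000 × 1.2 = 38400.0
Step 3: Other records unchanged: 1048000
Step 4: Final sum = 84800.0 + 38400.0 + 1048000 = 1171200.0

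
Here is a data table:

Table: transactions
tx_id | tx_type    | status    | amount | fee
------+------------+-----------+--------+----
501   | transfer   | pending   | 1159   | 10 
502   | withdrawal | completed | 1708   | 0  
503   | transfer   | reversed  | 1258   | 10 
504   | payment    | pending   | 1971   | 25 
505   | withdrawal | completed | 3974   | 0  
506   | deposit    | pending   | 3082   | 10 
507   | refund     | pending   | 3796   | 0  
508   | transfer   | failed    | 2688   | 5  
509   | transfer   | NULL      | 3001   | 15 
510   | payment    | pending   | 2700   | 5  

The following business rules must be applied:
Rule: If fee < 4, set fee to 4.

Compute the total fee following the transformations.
92

Step 1: 3 records have fee < 4
Step 2: These records originally summed to 0
Step 3: After setting to minimum: 3 × 4 = 12
Step 4: Unaffected records sum: 80
Step 5: Final sum = 12 + 80 = 92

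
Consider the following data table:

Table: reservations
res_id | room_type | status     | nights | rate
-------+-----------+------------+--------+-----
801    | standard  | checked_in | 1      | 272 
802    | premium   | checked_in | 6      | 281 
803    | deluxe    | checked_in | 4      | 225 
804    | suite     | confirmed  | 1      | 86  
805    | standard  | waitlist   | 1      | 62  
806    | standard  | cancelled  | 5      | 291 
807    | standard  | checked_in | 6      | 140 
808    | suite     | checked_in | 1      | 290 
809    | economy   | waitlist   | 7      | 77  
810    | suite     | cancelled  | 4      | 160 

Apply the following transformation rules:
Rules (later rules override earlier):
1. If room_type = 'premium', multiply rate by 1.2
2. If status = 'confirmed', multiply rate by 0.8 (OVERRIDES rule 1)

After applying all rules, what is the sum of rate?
1923.0

Step 1: Rule 2 takes priority for records with status = 'confirmed'
  - 1 records: 86 × 0.8 = 68.8
Step 2: Rule 1 applies to remaining records with room_type = 'premium'
  - 1 records: 281 × 1.2 = 337.2
Step 3: Other records unchanged: 1517
Step 4: Final sum = 68.8 + 337.2 + 1517 = 1923.0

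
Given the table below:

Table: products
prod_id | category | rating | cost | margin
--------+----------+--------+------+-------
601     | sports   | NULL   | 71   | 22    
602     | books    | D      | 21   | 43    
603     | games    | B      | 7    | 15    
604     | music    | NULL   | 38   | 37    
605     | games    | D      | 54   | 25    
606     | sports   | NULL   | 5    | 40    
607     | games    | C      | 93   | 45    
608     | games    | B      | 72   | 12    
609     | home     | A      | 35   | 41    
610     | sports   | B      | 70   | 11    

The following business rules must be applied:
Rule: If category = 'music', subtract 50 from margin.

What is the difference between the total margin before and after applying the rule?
50

Step 1: Original sum of margin = 291
Step 2: 1 records have category = 'music'
Step 3: Each affected record changes by -50
Step 4: Total change = 1 × -50 = -50
Step 5: New sum = 291 + -50 = 241
Step 6: Difference = |241 - 291| = 50
        (Sum decreased by 50)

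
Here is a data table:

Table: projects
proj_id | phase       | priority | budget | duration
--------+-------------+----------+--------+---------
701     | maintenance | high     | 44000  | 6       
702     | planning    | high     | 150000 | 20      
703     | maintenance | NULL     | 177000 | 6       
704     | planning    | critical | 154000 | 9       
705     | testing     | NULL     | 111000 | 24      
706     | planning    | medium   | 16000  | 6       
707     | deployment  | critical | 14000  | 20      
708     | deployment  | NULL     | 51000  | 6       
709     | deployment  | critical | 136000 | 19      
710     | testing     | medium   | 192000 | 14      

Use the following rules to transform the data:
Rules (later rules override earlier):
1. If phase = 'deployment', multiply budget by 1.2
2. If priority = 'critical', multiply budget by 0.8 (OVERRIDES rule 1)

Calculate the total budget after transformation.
994400.0

Step 1: Rule 2 takes priority for records with priority = 'critical'
  - 3 records: 304000 × 0.8 = 243200.0
Step 2: Rule 1 applies to remaining records with phase = 'deployment'
  - 1 records: 51000 × 1.2 = 61200.0
Step 3: Other records unchanged: 690000
Step 4: Final sum = 243200.0 + 61200.0 + 690000 = 994400.0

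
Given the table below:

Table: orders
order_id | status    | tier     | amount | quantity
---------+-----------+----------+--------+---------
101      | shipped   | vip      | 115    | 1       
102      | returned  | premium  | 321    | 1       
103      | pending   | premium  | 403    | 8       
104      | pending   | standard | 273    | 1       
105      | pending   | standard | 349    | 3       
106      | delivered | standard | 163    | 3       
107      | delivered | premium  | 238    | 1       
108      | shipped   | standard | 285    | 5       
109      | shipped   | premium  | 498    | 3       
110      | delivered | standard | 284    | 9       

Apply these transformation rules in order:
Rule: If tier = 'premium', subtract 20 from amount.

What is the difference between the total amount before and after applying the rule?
80

Step 1: Original sum of amount = 2929
Step 2: 4 records have tier = 'premium'
Step 3: Each affected record changes by -20
Step 4: Total change = 4 × -20 = -80
Step 5: New sum = 2929 + -80 = 2849
Step 6: Difference = |2849 - 2929| = 80
        (Sum decreased by 80)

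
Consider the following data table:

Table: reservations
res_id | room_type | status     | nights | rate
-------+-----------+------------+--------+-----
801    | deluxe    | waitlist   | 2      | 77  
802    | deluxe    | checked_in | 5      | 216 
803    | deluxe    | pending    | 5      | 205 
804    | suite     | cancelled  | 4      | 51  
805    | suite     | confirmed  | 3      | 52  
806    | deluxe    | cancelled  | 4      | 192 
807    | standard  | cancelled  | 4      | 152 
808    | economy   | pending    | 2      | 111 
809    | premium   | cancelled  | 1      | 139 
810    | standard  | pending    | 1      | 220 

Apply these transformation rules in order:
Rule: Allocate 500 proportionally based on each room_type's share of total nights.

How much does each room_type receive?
deluxe: 258.06, economy: 32.26, premium: 16.13, standard: 80.65, suite: 112.9

Step 1: Calculate total nights = 31
Step 2: Calculate each room_type's proportion:
  deluxe: 16/31 = 51.61% → 258.06
  economy: 2/31 = 6.45% → 32.26
  premium: 1/31 = 3.23% → 16.13
  standard: 5/31 = 16.13% → 80.65
  suite: 7/31 = 22.58% → 112.9
Step 3: Verify: sum of allocations ≈ 500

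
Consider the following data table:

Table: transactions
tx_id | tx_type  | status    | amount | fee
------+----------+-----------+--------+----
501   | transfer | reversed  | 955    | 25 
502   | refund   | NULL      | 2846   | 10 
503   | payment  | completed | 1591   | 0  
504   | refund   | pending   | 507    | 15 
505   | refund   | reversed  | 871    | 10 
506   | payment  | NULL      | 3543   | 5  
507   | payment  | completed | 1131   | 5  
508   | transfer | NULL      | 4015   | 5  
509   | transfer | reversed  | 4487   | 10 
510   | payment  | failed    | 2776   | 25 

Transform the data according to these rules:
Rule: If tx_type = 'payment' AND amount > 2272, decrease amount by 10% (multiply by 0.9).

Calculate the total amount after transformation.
22090.1

Step 1: Find records where tx_type = 'payment' AND amount > 2272
Step 2: 2 records match, summing to 6319
Step 3: After multiplier: 6319 × 0.9 = 5687.1
Step 4: Unaffected records sum: 16403
Step 5: Final sum = 5687.1 + 16403 = 22090.1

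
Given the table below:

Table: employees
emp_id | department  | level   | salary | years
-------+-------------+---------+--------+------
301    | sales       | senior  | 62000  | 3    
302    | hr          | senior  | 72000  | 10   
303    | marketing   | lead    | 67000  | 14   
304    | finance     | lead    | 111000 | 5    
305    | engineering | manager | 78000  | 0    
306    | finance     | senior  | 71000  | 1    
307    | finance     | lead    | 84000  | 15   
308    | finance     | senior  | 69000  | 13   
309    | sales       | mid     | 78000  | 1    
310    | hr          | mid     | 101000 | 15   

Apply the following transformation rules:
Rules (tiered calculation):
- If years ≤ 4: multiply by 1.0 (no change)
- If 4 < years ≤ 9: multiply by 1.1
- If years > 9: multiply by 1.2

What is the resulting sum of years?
90.9

Step 1: Tier 1 (years ≤ 4): 4 records, sum = 5 × 1.0 = 5.0
Step 2: Tier 2 (4 < years ≤ 9): 1 records, sum = 5 × 1.1 = 5.5
Step 3: Tier 3 (years > 9): 5 records, sum = 67 × 1.2 = 80.4
Step 4: Final sum = 5.0 + 5.5 + 80.4 = 90.9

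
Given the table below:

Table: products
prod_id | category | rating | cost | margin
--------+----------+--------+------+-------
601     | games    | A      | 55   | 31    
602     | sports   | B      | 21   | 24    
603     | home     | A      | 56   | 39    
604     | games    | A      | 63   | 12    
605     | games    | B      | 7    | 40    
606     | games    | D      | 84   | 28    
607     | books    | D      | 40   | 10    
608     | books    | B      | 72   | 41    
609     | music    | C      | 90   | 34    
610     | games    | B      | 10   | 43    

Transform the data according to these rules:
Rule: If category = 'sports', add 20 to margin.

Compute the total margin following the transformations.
322

Step 1: Count records where category = 'sports': 1
Step 2: Total bonus added: 1 × 20 = 20
Step 3: Original sum of margin: 302
Step 4: Final sum = 302 + 20 = 322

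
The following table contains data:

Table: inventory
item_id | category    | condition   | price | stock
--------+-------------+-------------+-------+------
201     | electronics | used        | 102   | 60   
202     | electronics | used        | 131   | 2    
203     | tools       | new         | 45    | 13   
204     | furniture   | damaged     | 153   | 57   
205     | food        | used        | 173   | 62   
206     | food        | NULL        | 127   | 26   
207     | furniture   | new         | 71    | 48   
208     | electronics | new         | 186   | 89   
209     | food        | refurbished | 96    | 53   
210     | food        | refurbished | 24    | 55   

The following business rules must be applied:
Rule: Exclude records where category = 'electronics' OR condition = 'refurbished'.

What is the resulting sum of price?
569

Step 1: Find records where category = 'electronics' OR condition = 'refurbished'
Step 2: 5 records match, summing to 539
Step 3: Original sum: 1108
Step 4: Remaining sum = 1108 - 539 = 569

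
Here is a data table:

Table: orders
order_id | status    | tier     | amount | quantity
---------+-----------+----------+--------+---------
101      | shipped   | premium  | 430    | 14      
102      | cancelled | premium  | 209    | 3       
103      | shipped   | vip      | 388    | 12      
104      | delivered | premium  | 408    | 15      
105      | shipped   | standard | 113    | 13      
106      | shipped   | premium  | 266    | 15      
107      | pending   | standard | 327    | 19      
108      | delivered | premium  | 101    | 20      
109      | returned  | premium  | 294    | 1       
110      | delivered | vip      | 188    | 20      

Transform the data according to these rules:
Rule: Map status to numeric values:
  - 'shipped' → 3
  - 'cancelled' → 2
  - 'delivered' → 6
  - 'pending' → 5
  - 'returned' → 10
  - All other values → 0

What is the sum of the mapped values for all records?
47

Step 1: Apply mapping to each record
Step 2: Count by status:
  'shipped': 4 records × 3 = 12
  'cancelled': 1 records × 2 = 2
  'delivered': 3 records × 6 = 18
  'pending': 1 records × 5 = 5
  'returned': 1 records × 10 = 10
Step 3: Sum all mapped values = 47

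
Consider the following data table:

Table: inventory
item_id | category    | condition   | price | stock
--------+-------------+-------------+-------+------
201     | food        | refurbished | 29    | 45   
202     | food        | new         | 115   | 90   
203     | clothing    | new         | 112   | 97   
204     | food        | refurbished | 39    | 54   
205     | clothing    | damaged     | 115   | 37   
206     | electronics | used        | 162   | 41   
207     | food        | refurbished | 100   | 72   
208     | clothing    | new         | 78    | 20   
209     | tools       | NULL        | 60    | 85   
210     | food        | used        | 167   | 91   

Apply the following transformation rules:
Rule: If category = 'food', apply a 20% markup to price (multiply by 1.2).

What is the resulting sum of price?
1067.0

Step 1: Records with category = 'food' have total price = 450
Step 2: Apply multiplier: 450 × 1.2 = 540.0
Step 3: Other records total: 527
Step 4: Final sum = 540.0 + 527 = 1067.0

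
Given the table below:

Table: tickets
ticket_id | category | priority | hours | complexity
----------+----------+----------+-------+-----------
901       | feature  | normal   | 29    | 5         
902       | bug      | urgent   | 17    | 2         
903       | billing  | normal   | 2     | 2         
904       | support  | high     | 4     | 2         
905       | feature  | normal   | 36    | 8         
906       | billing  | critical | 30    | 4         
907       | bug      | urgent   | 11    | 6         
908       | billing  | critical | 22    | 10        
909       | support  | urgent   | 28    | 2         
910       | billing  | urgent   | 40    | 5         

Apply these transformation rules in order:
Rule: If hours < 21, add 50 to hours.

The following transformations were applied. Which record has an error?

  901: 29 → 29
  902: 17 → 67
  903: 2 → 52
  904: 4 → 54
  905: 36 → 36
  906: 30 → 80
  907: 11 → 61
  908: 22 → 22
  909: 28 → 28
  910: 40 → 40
Record 906 has an error. The correct transformed value should be 30, not 80.

Step 1: Check each record against the rule
Step 2: Record 906 has hours = 30
Step 3: Since 30 >= 21, the bonus should not have been applied
Step 4: Correct value = 30, but claimed value = 80
Conclusion: Record 906 has the error.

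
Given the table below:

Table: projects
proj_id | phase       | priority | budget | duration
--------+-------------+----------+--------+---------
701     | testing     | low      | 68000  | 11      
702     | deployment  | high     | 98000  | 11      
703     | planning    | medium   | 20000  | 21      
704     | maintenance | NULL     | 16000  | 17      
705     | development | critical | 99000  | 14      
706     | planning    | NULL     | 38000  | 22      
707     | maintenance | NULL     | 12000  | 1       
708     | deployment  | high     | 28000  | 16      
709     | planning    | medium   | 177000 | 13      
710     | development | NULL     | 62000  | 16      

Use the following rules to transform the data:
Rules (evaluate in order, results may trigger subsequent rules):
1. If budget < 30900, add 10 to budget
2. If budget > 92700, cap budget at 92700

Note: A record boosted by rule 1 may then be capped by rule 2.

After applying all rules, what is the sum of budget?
522140

Step 1: Apply rule 1 to records with budget < 30900
  - 4 records get bonus of 10
  - Of these, 0 records then exceed 92700 and get capped
Step 2: Apply rule 2 to records with budget > 92700
  - 3 records (original) are capped
Step 3: Calculate final sum = 522140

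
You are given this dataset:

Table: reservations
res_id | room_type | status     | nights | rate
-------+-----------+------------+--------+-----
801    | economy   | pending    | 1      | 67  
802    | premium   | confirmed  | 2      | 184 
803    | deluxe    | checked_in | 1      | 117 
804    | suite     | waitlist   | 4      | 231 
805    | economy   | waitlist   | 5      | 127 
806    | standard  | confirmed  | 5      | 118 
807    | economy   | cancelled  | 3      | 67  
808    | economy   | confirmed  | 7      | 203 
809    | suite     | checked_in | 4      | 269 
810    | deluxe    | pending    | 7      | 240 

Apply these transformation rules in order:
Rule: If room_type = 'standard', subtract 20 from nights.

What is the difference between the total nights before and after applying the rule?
20

Step 1: Original sum of nights = 39
Step 2: 1 records have room_type = 'standard'
Step 3: Each affected record changes by -20
Step 4: Total change = 1 × -20 = -20
Step 5: New sum = 39 + -20 = 19
Step 6: Difference = |19 - 39| = 20
        (Sum decreased by 20)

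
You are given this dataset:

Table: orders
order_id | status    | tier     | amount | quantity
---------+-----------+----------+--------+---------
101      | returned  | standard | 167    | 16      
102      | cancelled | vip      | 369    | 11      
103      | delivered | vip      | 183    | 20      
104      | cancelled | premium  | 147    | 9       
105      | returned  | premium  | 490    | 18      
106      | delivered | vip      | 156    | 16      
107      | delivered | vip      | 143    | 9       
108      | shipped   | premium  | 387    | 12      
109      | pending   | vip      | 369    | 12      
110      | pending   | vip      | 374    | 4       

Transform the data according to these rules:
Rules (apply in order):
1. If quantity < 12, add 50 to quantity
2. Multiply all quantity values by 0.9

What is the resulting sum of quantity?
294.3

Step 1: Apply Rule 1 - Add 50 to records with quantity < 12
  - 4 records affected: 33 + (4 × 50) = 233
  - Unaffected records: 94
  - Sum after Rule 1: 327
Step 2: Apply Rule 2 - Multiply all by 0.9
  - 327 × 0.9 = 294.3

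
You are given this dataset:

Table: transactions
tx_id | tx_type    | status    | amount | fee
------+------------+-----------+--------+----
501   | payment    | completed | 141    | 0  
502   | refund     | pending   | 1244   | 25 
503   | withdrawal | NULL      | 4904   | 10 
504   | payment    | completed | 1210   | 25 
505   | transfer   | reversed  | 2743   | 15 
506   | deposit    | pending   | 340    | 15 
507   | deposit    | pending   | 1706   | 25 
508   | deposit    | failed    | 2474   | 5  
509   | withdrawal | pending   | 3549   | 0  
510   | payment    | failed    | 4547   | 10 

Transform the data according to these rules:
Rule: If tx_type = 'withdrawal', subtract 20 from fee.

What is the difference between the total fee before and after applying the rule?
40

Step 1: Original sum of fee = 130
Step 2: 2 records have tx_type = 'withdrawal'
Step 3: Each affected record changes by -20
Step 4: Total change = 2 × -20 = -40
Step 5: New sum = 130 + -40 = 90
Step 6: Difference = |90 - 130| = 40
        (Sum decreased by 40)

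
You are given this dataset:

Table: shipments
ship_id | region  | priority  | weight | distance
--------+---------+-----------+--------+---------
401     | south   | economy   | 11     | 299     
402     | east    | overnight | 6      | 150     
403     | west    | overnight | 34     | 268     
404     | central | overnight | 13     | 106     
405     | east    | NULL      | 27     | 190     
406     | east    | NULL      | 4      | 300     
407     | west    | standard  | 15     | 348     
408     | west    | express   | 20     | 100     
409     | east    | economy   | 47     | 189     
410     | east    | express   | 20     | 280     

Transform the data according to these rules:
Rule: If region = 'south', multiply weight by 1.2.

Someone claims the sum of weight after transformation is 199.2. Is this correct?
Yes, the result is correct.

Step 1: Calculate the correct sum after transformation
Step 2: Apply multiplier 1.2 to records where region = 'south'
Step 3: Correct result = 199.2
Step 4: Claimed result = 199.2
Step 5: 199.2 = 199.2 ✓
Conclusion: The claimed result is correct.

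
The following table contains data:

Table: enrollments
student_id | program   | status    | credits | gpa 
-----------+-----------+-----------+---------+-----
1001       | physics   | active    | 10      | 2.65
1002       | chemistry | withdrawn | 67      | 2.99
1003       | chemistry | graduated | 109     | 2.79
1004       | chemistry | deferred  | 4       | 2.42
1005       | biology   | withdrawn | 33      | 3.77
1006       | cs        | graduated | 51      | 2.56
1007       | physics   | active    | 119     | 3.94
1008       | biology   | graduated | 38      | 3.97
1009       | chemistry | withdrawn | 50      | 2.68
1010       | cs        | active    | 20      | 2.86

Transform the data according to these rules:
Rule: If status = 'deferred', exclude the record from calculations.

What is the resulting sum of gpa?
28.21

Step 1: Identify records where status = 'deferred'
Step 2: The excluded records sum to 2.42
Step 3: Original total gpa = 30.63
Step 4: Remaining total = 30.63 - 2.42 = 28.21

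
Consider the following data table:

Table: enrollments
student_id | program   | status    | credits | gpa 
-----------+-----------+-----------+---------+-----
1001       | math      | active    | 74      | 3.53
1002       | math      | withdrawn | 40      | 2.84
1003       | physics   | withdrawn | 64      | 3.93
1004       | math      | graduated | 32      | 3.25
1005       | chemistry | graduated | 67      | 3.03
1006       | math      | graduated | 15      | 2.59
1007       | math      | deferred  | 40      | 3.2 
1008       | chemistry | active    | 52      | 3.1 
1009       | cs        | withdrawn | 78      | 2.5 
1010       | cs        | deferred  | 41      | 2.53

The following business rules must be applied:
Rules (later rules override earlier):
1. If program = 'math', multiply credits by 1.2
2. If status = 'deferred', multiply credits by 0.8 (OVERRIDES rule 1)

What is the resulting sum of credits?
519.0

Step 1: Rule 2 takes priority for records with status = 'deferred'
  - 2 records: 81 × 0.8 = 64.8
Step 2: Rule 1 applies to remaining records with program = 'math'
  - 4 records: 161 × 1.2 = 193.2
Step 3: Other records unchanged: 261
Step 4: Final sum = 64.8 + 193.2 + 261 = 519.0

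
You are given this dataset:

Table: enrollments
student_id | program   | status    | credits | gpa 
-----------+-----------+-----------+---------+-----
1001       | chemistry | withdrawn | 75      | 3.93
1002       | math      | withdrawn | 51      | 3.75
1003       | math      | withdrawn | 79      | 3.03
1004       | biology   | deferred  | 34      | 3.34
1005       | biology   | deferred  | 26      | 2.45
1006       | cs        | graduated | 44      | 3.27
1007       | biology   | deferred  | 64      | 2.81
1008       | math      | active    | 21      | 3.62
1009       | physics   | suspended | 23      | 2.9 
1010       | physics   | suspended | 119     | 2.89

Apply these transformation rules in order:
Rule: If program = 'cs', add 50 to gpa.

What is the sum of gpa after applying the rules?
81.99

Step 1: Count records where program = 'cs': 1
Step 2: Total bonus added: 1 × 50 = 50
Step 3: Original sum of gpa: 31.99
Step 4: Final sum = 31.99 + 50 = 81.99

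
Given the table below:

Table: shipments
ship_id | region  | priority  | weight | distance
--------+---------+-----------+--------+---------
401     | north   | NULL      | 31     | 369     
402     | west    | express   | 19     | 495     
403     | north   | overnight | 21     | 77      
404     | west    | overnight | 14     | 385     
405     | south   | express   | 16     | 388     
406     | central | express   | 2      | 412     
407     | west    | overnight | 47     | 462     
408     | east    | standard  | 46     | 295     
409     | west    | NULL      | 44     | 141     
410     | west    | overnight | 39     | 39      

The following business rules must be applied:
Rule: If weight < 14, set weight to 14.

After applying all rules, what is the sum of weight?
291

Step 1: 1 records have weight < 14
Step 2: These records originally summed to 2
Step 3: After setting to minimum: 1 × 14 = 14
Step 4: Unaffected records sum: 277
Step 5: Final sum = 14 + 277 = 291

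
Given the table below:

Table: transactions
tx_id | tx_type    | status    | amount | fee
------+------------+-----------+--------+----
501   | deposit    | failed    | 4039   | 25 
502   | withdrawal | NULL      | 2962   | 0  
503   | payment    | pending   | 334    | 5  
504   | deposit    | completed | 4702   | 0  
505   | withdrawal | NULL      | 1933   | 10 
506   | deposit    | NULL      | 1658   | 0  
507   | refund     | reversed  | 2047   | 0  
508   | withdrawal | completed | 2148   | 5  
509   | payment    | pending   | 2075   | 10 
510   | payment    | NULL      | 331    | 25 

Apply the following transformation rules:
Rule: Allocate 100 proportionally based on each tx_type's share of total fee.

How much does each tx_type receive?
deposit: 31.25, payment: 50.0, refund: 0.0, withdrawal: 18.75

Step 1: Calculate total fee = 80
Step 2: Calculate each tx_type's proportion:
  deposit: 25/80 = 31.25% → 31.25
  payment: 40/80 = 50.00% → 50.0
  refund: 0/80 = 0.00% → 0.0
  withdrawal: 15/80 = 18.75% → 18.75
Step 3: Verify: sum of allocations ≈ 100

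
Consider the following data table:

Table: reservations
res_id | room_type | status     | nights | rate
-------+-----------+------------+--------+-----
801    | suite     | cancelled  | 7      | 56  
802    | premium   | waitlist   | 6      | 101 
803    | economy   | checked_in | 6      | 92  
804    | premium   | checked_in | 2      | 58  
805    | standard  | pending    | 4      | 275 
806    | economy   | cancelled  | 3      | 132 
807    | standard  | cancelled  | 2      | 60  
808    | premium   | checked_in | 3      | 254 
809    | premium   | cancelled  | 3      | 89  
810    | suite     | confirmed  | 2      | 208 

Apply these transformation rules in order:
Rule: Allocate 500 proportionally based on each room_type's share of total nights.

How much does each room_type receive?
economy: 118.42, premium: 184.21, standard: 78.95, suite: 118.42

Step 1: Calculate total nights = 38
Step 2: Calculate each room_type's proportion:
  economy: 9/38 = 23.68% → 118.42
  premium: 14/38 = 36.84% → 184.21
  standard: 6/38 = 15.79% → 78.95
  suite: 9/38 = 23.68% → 118.42
Step 3: Verify: sum of allocations ≈ 500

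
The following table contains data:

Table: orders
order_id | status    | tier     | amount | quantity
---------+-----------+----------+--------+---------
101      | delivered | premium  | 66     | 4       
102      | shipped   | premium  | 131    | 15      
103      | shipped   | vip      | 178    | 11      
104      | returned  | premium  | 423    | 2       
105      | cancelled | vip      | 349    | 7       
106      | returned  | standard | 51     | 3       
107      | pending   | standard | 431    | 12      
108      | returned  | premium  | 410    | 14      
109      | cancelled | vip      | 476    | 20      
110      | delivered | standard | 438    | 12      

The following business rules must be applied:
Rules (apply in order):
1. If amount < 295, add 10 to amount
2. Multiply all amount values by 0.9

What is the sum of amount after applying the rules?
2693.7

Step 1: Apply Rule 1 - Add 10 to records with amount < 295
  - 4 records affected: 426 + (4 × 10) = 466
  - Unaffected records: 2527
  - Sum after Rule 1: 2993
Step 2: Apply Rule 2 - Multiply all by 0.9
  - 2993 × 0.9 = 2693.7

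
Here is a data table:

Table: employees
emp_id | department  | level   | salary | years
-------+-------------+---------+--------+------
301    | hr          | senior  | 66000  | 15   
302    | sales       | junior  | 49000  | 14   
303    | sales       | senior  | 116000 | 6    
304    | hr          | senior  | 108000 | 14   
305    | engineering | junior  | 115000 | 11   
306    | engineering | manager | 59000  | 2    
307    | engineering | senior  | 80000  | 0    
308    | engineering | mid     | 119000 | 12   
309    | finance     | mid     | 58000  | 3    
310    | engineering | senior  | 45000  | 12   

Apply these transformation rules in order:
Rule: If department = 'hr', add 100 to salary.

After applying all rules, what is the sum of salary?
815200

Step 1: Count records where department = 'hr': 2
Step 2: Total bonus added: 2 × 100 = 200
Step 3: Original sum of salary: 815000
Step 4: Final sum = 815000 + 200 = 815200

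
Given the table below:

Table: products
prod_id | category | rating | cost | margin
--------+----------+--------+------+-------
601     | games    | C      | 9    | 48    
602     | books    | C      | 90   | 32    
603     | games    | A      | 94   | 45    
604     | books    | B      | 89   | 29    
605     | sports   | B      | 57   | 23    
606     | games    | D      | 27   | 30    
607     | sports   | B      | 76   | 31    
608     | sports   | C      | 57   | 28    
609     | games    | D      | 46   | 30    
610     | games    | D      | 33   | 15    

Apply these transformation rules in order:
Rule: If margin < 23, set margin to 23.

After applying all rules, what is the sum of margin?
319

Step 1: 1 records have margin < 23
Step 2: These records originally summed to 15
Step 3: After setting to minimum: 1 × 23 = 23
Step 4: Unaffected records sum: 296
Step 5: Final sum = 23 + 296 = 319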